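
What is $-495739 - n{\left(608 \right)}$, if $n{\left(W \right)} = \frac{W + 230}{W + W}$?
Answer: $- \frac{301409731}{608} \approx -4.9574 \cdot 10^{5}$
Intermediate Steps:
$n{\left(W \right)} = \frac{230 + W}{2 W}$
$-495739 - n{\left(608 \right)} = -495739 - \frac{230 + 608}{2 \cdot 608} = -495739 - \frac{1}{2} \cdot \frac{1}{608} \cdot 838 = -495739 - \frac{419}{608} = - \frac{301409731}{608}$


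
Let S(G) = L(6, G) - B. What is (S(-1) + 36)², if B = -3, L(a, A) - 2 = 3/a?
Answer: 6889/4 ≈ 1722.3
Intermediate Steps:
L(a, A) = 2 + 3/a
S(G) = 11/2 (S(G) = (2 + 3/6) - 1*(-3) = (2 + 3*(⅙)) + 3 = (2 + ½) + 3 = 5/2 + 3 = 11/2)
(S(-1) + 36)² = (11/2 + 36)² = (83/2)² = 6889/4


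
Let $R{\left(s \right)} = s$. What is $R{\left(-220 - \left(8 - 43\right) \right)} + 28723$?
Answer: $28538$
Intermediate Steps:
$R{\left(-220 - \left(8 - 43\right) \right)} + 28723 = \left(-220 - \left(8 - 43\right)\right) + 28723 = \left(-220 - -35\right) + 28723 = \left(-220 + 35\right) + 28723 = -185 + 28723 = 28538$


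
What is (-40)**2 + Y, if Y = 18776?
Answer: 20376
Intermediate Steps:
(-40)**2 + Y = (-40)**2 + 18776 = 1600 + 18776 = 20376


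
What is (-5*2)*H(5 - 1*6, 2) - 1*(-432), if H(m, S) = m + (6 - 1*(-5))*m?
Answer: 552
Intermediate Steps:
H(m, S) = 12*m (H(m, S) = m + (6 + 5)*m = m + 11*m = 12*m)
(-5*2)*H(5 - 1*6, 2) - 1*(-432) = (-5*2)*(12*(5 - 1*6)) - 1*(-432) = -120*(5 - 6) + 432 = -120*(-1) + 432 = -10*(-12) + 432 = 120 + 432 = 552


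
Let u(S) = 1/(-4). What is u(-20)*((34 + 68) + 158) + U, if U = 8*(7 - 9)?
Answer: -81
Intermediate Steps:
u(S) = -1/4
U = -16 (U = 8*(-2) = -16)
u(-20)*((34 + 68) + 158) + U = -((34 + 68) + 158)/4 - 16 = -(102 + 158)/4 - 16 = -1/4*260 - 16 = -65 - 16 = -81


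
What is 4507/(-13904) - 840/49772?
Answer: -59000441/173007472 ≈ -0.34103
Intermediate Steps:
4507/(-13904) - 840/49772 = 4507*(-1/13904) - 840*1/49772 = -4507/13904 - 210/12443 = -59000441/173007472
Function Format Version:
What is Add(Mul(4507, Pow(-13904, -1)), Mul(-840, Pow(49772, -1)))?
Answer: Rational(-59000441, 173007472) ≈ -0.34103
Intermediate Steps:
Add(Mul(4507, Pow(-13904, -1)), Mul(-840, Pow(49772, -1))) = Add(Mul(4507, Rational(-1, 13904)), Mul(-840, Rational(1, 49772))) = Add(Rational(-4507, 13904), Rational(-210, 12443)) = Rational(-59000441, 173007472)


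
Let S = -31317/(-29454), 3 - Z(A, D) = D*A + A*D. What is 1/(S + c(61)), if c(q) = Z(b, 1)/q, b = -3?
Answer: 598898/725141 ≈ 0.82591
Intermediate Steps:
Z(A, D) = 3 - 2*A*D (Z(A, D) = 3 - (D*A + A*D) = 3 - (A*D + A*D) = 3 - 2*A*D)
c(q) = 9/q (c(q) = (3 - 2*(-3)*1)/q = (3 + 6)/q = 9/q)
S = 10439/9818 (S = -31317*(-1/29454) = 10439/9818 ≈ 1.0633)
1/(S + c(61)) = 1/(10439/9818 + 9/61) = 1/(725141/598898) = 598898/725141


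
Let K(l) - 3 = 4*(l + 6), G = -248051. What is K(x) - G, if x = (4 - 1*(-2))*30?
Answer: 248798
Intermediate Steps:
x = 180 (x = (4 + 2)*30 = 6*30 = 180)
K(l) = 27 + 4*l (K(l) = 3 + 4*(l + 6) = 3 + 4*(6 + l) = 3 + (24 + 4*l) = 27 + 4*l)
K(x) - G = (27 + 4*180) - 1*(-248051) = (27 + 720) + 248051 = 747 + 248051 = 248798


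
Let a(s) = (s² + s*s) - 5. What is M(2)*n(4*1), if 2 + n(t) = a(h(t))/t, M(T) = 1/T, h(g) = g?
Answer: 19/8 ≈ 2.3750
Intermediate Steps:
a(s) = -5 + 2*s² (a(s) = (s² + s²) - 5 = 2*s² - 5 = -5 + 2*s²)
n(t) = -2 + (-5 + 2*t²)/t
M(2)*n(4*1) = (-2 - 5/(4*1) + 2*(4*1))/2 = (-2 - 5/4 + 2*4)/2 = (-2 - 5*¼ + 8)/2 = (-2 - 5/4 + 8)/2 = (½)*(19/4) = 19/8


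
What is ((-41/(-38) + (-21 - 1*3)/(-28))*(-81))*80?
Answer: -1668600/133 ≈ -12546.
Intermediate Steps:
((-41/(-38) + (-21 - 1*3)/(-28))*(-81))*80 = ((-41*(-1/38) + (-21 - 3)*(-1/28))*(-81))*80 = ((41/38 - 24*(-1/28))*(-81))*80 = ((41/38 + 6/7)*(-81))*80 = ((515/266)*(-81))*80 = -41715/266*80 = -1668600/133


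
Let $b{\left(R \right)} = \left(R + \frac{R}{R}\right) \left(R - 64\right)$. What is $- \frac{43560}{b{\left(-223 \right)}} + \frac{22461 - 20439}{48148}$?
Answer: $- \frac{164041431}{255641806} \approx -0.64168$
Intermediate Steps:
$b{\left(R \right)} = \left(1 + R\right) \left(-64 + R\right)$ ($b{\left(R \right)} = \left(R + 1\right) \left(-64 + R\right) = \left(1 + R\right) \left(-64 + R\right)$)
$- \frac{43560}{b{\left(-223 \right)}} + \frac{22461 - 20439}{48148} = - \frac{43560}{-64 + \left(-223\right)^{2} - -14049} + \frac{22461 - 20439}{48148} = - \frac{43560}{-64 + 49729 + 14049} + \left(22461 - 20439\right) \frac{1}{48148} = - \frac{43560}{63714} + 2022 \cdot \frac{1}{48148} = \left(-43560\right) \frac{1}{63714} + \frac{1011}{24074} = - \frac{7260}{10619} + \frac{1011}{24074} = - \frac{164041431}{255641806}$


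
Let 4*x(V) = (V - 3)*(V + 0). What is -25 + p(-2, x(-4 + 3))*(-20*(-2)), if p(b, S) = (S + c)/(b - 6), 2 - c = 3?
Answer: -25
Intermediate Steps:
c = -1 (c = 2 - 1*3 = 2 - 3 = -1)
x(V) = V*(-3 + V)/4 (x(V) = ((V - 3)*(V + 0))/4 = ((-3 + V)*V)/4 = (V*(-3 + V))/4 = V*(-3 + V)/4)
p(b, S) = (-1 + S)/(-6 + b) (p(b, S) = (S - 1)/(b - 6) = (-1 + S)/(-6 + b))
-25 + p(-2, x(-4 + 3))*(-20*(-2)) = -25 + ((-1 + (-4 + 3)*(-3 + (-4 + 3))/4)/(-6 - 2))*(-20*(-2)) = -25 + ((-1 + (1/4)*(-1)*(-3 - 1))/(-8))*40 = -25 - (-1 + (1/4)*(-1)*(-4))/8*40 = -25 - (-1 + 1)/8*40 = -25 - 1/8*0*40 = -25 + 0*40 = -25 + 0 = -25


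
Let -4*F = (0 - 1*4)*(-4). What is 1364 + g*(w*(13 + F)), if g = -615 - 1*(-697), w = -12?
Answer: -7492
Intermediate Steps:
F = -4 (F = -(0 - 1*4)*(-4)/4 = -(0 - 4)*(-4)/4 = -(-1)*(-4) = -1/4*16 = -4)
g = 82 (g = -615 + 697 = 82)
1364 + g*(w*(13 + F)) = 1364 + 82*(-12*(13 - 4)) = 1364 + 82*(-12*9) = 1364 + 82*(-108) = 1364 - 8856 = -7492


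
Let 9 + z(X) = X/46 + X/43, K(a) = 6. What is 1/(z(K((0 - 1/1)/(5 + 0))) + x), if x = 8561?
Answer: 989/8458195 ≈ 0.00011693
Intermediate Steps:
z(X) = -9 + 89*X/1978 (z(X) = -9 + (X/46 + X/43) = -9 + 89*X/1978)
1/(z(K((0 - 1/1)/(5 + 0))) + x) = 1/((-9 + (89/1978)*6) + 8561) = 1/((-9 + 267/989) + 8561) = 1/(-8634/989 + 8561) = 1/(8458195/989) = 989/8458195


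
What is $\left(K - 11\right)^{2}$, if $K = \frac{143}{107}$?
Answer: $\frac{1069156}{11449} \approx 93.384$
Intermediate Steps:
$K = \frac{143}{107}$ ($K = 143 \cdot \frac{1}{107} = \frac{143}{107} \approx 1.3364$)
$\left(K - 11\right)^{2} = \left(\frac{143}{107} - 11\right)^{2} = \left(- \frac{1034}{107}\right)^{2} = \frac{1069156}{11449}$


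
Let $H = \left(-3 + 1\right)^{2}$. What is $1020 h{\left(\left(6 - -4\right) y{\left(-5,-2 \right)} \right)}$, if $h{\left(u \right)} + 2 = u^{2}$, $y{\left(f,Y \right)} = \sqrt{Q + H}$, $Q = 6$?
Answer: $1017960$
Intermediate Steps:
$H = 4$ ($H = \left(-2\right)^{2} = 4$)
$y{\left(f,Y \right)} = \sqrt{10}$ ($y{\left(f,Y \right)} = \sqrt{6 + 4} = \sqrt{10}$)
$h{\left(u \right)} = -2 + u^{2}$
$1020 h{\left(\left(6 - -4\right) y{\left(-5,-2 \right)} \right)} = 1020 \left(-2 + \left(\left(6 - -4\right) \sqrt{10}\right)^{2}\right) = 1020 \left(-2 + \left(\left(6 + 4\right) \sqrt{10}\right)^{2}\right) = 1020 \left(-2 + \left(10 \sqrt{10}\right)^{2}\right) = 1020 \left(-2 + 1000\right) = 1020 \cdot 998 = 1017960$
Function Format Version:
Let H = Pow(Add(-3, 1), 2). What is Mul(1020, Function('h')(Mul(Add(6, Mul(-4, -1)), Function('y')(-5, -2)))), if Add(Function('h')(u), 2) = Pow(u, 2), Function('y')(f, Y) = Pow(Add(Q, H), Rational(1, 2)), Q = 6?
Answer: 1017960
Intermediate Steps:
H = 4 (H = Pow(-2, 2) = 4)
Function('y')(f, Y) = Pow(10, Rational(1, 2)) (Function('y')(f, Y) = Pow(Add(6, 4), Rational(1, 2)) = Pow(10, Rational(1, 2)))
Function('h')(u) = Add(-2, Pow(u, 2))
Mul(1020, Function('h')(Mul(Add(6, Mul(-4, -1)), Function('y')(-5, -2)))) = Mul(1020, Add(-2, Pow(Mul(Add(6, Mul(-4, -1)), Pow(10, Rational(1, 2))), 2))) = Mul(1020, Add(-2, Pow(Mul(Add(6, 4), Pow(10, Rational(1, 2))), 2))) = Mul(1020, Add(-2, Pow(Mul(10, Pow(10, Rational(1, 2))), 2))) = Mul(1020, Add(-2, 1000)) = Mul(1020, 998) = 1017960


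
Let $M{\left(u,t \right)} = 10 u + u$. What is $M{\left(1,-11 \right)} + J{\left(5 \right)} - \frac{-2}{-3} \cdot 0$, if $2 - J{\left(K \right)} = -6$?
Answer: $11$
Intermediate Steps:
$J{\left(K \right)} = 8$ ($J{\left(K \right)} = 2 - -6 = 2 + 6 = 8$)
$M{\left(u,t \right)} = 11 u$
$M{\left(1,-11 \right)} + J{\left(5 \right)} - \frac{-2}{-3} \cdot 0 = 11 \cdot 1 + 8 - \frac{-2}{-3} \cdot 0 = 11 + 8 - \frac{\left(-2\right) \left(-1\right)}{3} \cdot 0 = 11 + 8 \left(-1\right) \frac{2}{3} \cdot 0 = 11 + 8 \left(\left(- \frac{2}{3}\right) 0\right) = 11 + 8 \cdot 0 = 11 + 0 = 11$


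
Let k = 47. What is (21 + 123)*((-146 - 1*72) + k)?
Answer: -24624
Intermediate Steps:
(21 + 123)*((-146 - 1*72) + k) = (21 + 123)*((-146 - 1*72) + 47) = 144*((-146 - 72) + 47) = 144*(-218 + 47) = 144*(-171) = -24624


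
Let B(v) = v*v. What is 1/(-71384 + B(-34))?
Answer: -1/70228 ≈ -1.4239e-5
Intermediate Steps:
B(v) = v²
1/(-71384 + B(-34)) = 1/(-71384 + (-34)²) = 1/(-71384 + 1156) = 1/(-70228) = -1/70228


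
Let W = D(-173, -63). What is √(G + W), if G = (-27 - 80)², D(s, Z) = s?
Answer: 2*√2819 ≈ 106.19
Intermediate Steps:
W = -173
G = 11449 (G = (-107)² = 11449)
√(G + W) = √(11449 - 173) = √11276 = 2*√2819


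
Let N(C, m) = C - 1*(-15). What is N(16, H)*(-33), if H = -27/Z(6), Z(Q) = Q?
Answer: -1023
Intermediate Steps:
H = -9/2 (H = -27/6 = -27*⅙ = -9/2 ≈ -4.5000)
N(C, m) = 15 + C (N(C, m) = C + 15 = 15 + C)
N(16, H)*(-33) = (15 + 16)*(-33) = 31*(-33) = -1023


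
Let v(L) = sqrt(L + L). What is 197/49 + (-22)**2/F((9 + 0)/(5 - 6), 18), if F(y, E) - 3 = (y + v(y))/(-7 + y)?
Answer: 61357/441 + 64*I*sqrt(2)/9 ≈ 139.13 + 10.057*I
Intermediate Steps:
v(L) = sqrt(2)*sqrt(L) (v(L) = sqrt(2*L) = sqrt(2)*sqrt(L))
F(y, E) = 3 + (y + sqrt(2)*sqrt(y))/(-7 + y)
197/49 + (-22)**2/F((9 + 0)/(5 - 6), 18) = 197/49 + (-22)**2/(((-21 + 4*((9 + 0)/(5 - 6)) + sqrt(2)*sqrt((9 + 0)/(5 - 6)))/(-7 + (9 + 0)/(5 - 6)))) = 197*(1/49) + 484/(((-21 + 4*(9/(-1)) + sqrt(2)*sqrt(9/(-1)))/(-7 + 9/(-1)))) = 197/49 + 484/(((-21 + 4*(9*(-1)) + sqrt(2)*sqrt(9*(-1)))/(-7 + 9*(-1)))) = 197/49 + 484/(((-21 + 4*(-9) + sqrt(2)*sqrt(-9))/(-7 - 9))) = 197/49 + 484/(((-21 - 36 + sqrt(2)*(3*I))/(-16))) = 197/49 + 484/((-(-21 - 36 + 3*I*sqrt(2))/16)) = 197/49 + 484/((-(-57 + 3*I*sqrt(2))/16)) = 197/49 + 484/(57/16 - 3*I*sqrt(2)/16)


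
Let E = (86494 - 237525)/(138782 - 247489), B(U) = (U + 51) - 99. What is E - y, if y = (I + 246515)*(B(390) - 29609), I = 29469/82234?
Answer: 64495752713220736105/8939411438 ≈ 7.2148e+9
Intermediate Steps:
I = 29469/82234 (I = 29469*(1/82234) = 29469/82234 ≈ 0.35836)
B(U) = -48 + U (B(U) = (51 + U) - 99 = -48 + U)
E = 151031/108707 (E = -151031/(-108707) = -151031*(-1/108707) = 151031/108707 ≈ 1.3893)
y = -593298984433393/82234 (y = (29469/82234 + 246515)*((-48 + 390) - 29609) = 20271943979*(342 - 29609)/82234 = (20271943979/82234)*(-29267) = -593298984433393/82234 ≈ -7.2148e+9)
E - y = 151031/108707 - 1*(-593298984433393/82234) = 151031/108707 + 593298984433393/82234 = 64495752713220736105/8939411438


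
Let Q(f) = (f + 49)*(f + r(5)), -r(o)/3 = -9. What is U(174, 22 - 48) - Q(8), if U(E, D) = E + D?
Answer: -1847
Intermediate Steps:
r(o) = 27 (r(o) = -3*(-9) = 27)
U(E, D) = D + E
Q(f) = (27 + f)*(49 + f) (Q(f) = (f + 49)*(f + 27) = (49 + f)*(27 + f) = (27 + f)*(49 + f))
U(174, 22 - 48) - Q(8) = ((22 - 48) + 174) - (1323 + 8² + 76*8) = (-26 + 174) - (1323 + 64 + 608) = 148 - 1*1995 = 148 - 1995 = -1847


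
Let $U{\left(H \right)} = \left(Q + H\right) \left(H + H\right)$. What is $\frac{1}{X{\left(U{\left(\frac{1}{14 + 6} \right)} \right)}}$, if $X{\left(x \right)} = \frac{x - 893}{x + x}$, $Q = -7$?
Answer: $\frac{278}{178739} \approx 0.0015553$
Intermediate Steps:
$U{\left(H \right)} = 2 H \left(-7 + H\right)$ ($U{\left(H \right)} = \left(-7 + H\right) \left(H + H\right) = \left(-7 + H\right) 2 H = 2 H \left(-7 + H\right)$)
$X{\left(x \right)} = \frac{-893 + x}{2 x}$
$\frac{1}{X{\left(U{\left(\frac{1}{14 + 6} \right)} \right)}} = \frac{1}{\frac{1}{2} \frac{1}{2 \frac{1}{14 + 6} \left(-7 + \frac{1}{14 + 6}\right)} \left(-893 + \frac{2 \left(-7 + \frac{1}{14 + 6}\right)}{14 + 6}\right)} = \frac{1}{\frac{1}{2} \frac{1}{2 \cdot \frac{1}{20} \left(-7 + \frac{1}{20}\right)} \left(-893 + \frac{2 \left(-7 + \frac{1}{20}\right)}{20}\right)} = \frac{1}{\frac{1}{2} \frac{1}{2 \cdot \frac{1}{20} \left(-7 + \frac{1}{20}\right)} \left(-893 + 2 \cdot \frac{1}{20} \left(-7 + \frac{1}{20}\right)\right)} = \frac{1}{\frac{1}{2} \frac{1}{2 \cdot \frac{1}{20} \left(- \frac{139}{20}\right)} \left(-893 + 2 \cdot \frac{1}{20} \left(- \frac{139}{20}\right)\right)} = \frac{1}{\frac{1}{2} \frac{1}{- \frac{139}{200}} \left(-893 - \frac{139}{200}\right)} = \frac{1}{\frac{1}{2} \left(- \frac{200}{139}\right) \left(- \frac{178739}{200}\right)} = \frac{1}{\frac{178739}{278}} = \frac{278}{178739}$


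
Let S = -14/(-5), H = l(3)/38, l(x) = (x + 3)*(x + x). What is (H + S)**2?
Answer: 126736/9025 ≈ 14.043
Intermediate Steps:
l(x) = 2*x*(3 + x) (l(x) = (3 + x)*(2*x) = 2*x*(3 + x))
H = 18/19 (H = (2*3*(3 + 3))/38 = (2*3*6)*(1/38) = 36*(1/38) = 18/19 ≈ 0.94737)
S = 14/5 (S = -14*(-1/5) = 14/5 ≈ 2.8000)
(H + S)**2 = (18/19 + 14/5)**2 = (356/95)**2 = 126736/9025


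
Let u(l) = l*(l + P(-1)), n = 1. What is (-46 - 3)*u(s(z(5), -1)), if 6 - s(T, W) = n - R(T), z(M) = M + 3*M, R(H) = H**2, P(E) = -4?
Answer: -7957845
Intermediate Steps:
z(M) = 4*M
s(T, W) = 5 + T**2 (s(T, W) = 6 - (1 - T**2) = 6 + (-1 + T**2) = 5 + T**2)
u(l) = l*(-4 + l) (u(l) = l*(l - 4) = l*(-4 + l))
(-46 - 3)*u(s(z(5), -1)) = (-46 - 3)*((5 + (4*5)**2)*(-4 + (5 + (4*5)**2))) = -49*(5 + 20**2)*(-4 + (5 + 20**2)) = -49*(5 + 400)*(-4 + (5 + 400)) = -19845*(-4 + 405) = -19845*401 = -49*162405 = -7957845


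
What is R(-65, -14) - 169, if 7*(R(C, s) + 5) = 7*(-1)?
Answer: -175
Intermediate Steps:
R(C, s) = -6 (R(C, s) = -5 + (7*(-1))/7 = -5 + (1/7)*(-7) = -5 - 1 = -6)
R(-65, -14) - 169 = -6 - 169 = -175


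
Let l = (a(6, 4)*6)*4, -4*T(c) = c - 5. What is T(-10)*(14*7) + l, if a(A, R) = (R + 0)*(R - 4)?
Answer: 735/2 ≈ 367.50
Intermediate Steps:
T(c) = 5/4 - c/4 (T(c) = -(c - 5)/4 = -(-5 + c)/4 = 5/4 - c/4)
a(A, R) = R*(-4 + R)
l = 0 (l = ((4*(-4 + 4))*6)*4 = ((4*0)*6)*4 = (0*6)*4 = 0*4 = 0)
T(-10)*(14*7) + l = (5/4 - ¼*(-10))*(14*7) + 0 = (5/4 + 5/2)*98 + 0 = (15/4)*98 + 0 = 735/2 + 0 = 735/2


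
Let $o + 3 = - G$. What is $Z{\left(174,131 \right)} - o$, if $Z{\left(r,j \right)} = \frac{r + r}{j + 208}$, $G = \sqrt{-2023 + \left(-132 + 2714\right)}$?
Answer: $\frac{455}{113} + \sqrt{559} \approx 27.67$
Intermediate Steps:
$G = \sqrt{559}$ ($G = \sqrt{-2023 + 2582} = \sqrt{559} \approx 23.643$)
$Z{\left(r,j \right)} = \frac{2 r}{208 + j}$
$o = -3 - \sqrt{559} \approx -26.643$
$Z{\left(174,131 \right)} - o = 2 \cdot 174 \frac{1}{208 + 131} - \left(-3 - \sqrt{559}\right) = 2 \cdot 174 \cdot \frac{1}{339} + \left(3 + \sqrt{559}\right) = \frac{116}{113} + \left(3 + \sqrt{559}\right) = \frac{455}{113} + \sqrt{559}$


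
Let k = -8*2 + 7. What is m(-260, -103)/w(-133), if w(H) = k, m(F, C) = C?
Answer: 103/9 ≈ 11.444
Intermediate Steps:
k = -9 (k = -16 + 7 = -9)
w(H) = -9
m(-260, -103)/w(-133) = -103/(-9) = -103*(-⅑) = 103/9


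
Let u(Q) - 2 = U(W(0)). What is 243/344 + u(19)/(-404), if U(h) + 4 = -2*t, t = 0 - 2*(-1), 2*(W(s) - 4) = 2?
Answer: 25059/34744 ≈ 0.72125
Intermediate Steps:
W(s) = 5 (W(s) = 4 + (½)*2 = 4 + 1 = 5)
t = 2 (t = 0 + 2 = 2)
U(h) = -8 (U(h) = -4 - 2*2 = -4 - 4 = -8)
u(Q) = -6 (u(Q) = 2 - 8 = -6)
243/344 + u(19)/(-404) = 243/344 - 6/(-404) = 243*(1/344) - 6*(-1/404) = 243/344 + 3/202 = 25059/34744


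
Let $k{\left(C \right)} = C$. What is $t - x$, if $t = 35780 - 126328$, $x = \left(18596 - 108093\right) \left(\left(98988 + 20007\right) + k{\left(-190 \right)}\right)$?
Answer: $10632600537$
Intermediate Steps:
$x = -10632691085$ ($x = \left(18596 - 108093\right) \left(\left(98988 + 20007\right) - 190\right) = - 89497 \left(118995 - 190\right) = \left(-89497\right) 118805 = -10632691085$)
$t = -90548$ ($t = 35780 - 126328 = -90548$)
$t - x = -90548 - -10632691085 = -90548 + 10632691085 = 10632600537$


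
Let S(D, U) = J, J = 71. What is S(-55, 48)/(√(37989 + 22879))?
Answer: 71*√15217/30434 ≈ 0.28778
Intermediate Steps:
S(D, U) = 71
S(-55, 48)/(√(37989 + 22879)) = 71/(√(37989 + 22879)) = 71/(√60868) = 71/((2*√15217)) = 71*(√15217/30434) = 71*√15217/30434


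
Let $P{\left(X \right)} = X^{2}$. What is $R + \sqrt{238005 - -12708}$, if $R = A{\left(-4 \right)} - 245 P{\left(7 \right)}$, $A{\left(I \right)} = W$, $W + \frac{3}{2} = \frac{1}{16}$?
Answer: $- \frac{192103}{16} + 3 \sqrt{27857} \approx -11506.0$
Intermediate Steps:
$W = - \frac{23}{16}$ ($W = - \frac{3}{2} + \frac{1}{16} = - \frac{23}{16} \approx -1.4375$)
$A{\left(I \right)} = - \frac{23}{16}$
$R = - \frac{192103}{16}$ ($R = - \frac{23}{16} - 245 \cdot 7^{2} = - \frac{23}{16} - 12005 = - \frac{192103}{16} \approx -12006.0$)
$R + \sqrt{238005 - -12708} = - \frac{192103}{16} + \sqrt{238005 - -12708} = - \frac{192103}{16} + \sqrt{238005 + 12708} = - \frac{192103}{16} + \sqrt{250713} = - \frac{192103}{16} + 3 \sqrt{27857}$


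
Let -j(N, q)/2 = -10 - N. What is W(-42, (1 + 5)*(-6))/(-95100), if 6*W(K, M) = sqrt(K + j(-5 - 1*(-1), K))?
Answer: -I*sqrt(30)/570600 ≈ -9.5991e-6*I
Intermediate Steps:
j(N, q) = 20 + 2*N (j(N, q) = -2*(-10 - N) = 20 + 2*N)
W(K, M) = sqrt(12 + K)/6 (W(K, M) = sqrt(K + (20 + 2*(-5 - 1*(-1))))/6 = sqrt(K + (20 + 2*(-5 + 1)))/6 = sqrt(K + (20 + 2*(-4)))/6 = sqrt(K + (20 - 8))/6 = sqrt(K + 12)/6 = sqrt(12 + K)/6)
W(-42, (1 + 5)*(-6))/(-95100) = (sqrt(12 - 42)/6)/(-95100) = (sqrt(-30)/6)*(-1/95100) = ((I*sqrt(30))/6)*(-1/95100) = (I*sqrt(30)/6)*(-1/95100) = -I*sqrt(30)/570600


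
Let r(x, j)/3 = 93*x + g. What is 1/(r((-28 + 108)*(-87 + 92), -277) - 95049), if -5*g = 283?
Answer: 5/81906 ≈ 6.1046e-5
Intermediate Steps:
g = -283/5 (g = -⅕*283 = -283/5 ≈ -56.600)
r(x, j) = -849/5 + 279*x (r(x, j) = 3*(93*x - 283/5) = 3*(-283/5 + 93*x) = -849/5 + 279*x)
1/(r((-28 + 108)*(-87 + 92), -277) - 95049) = 1/((-849/5 + 279*((-28 + 108)*(-87 + 92))) - 95049) = 1/((-849/5 + 279*(80*5)) - 95049) = 1/((-849/5 + 279*400) - 95049) = 1/((-849/5 + 111600) - 95049) = 1/(557151/5 - 95049) = 1/(81906/5) = 5/81906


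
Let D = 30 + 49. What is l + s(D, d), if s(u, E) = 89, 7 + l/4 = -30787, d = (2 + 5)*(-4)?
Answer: -123087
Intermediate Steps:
d = -28 (d = 7*(-4) = -28)
l = -123176 (l = -28 + 4*(-30787) = -28 - 123148 = -123176)
D = 79
l + s(D, d) = -123176 + 89 = -123087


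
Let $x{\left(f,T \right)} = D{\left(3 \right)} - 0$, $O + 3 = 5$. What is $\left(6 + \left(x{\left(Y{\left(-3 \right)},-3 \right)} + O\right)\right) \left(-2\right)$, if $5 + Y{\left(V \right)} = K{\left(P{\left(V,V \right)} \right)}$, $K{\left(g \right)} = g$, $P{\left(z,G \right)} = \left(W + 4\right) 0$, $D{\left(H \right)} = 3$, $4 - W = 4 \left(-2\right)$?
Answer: $-22$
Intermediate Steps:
$O = 2$ ($O = -3 + 5 = 2$)
$W = 12$ ($W = 4 - 4 \left(-2\right) = 4 - -8 = 4 + 8 = 12$)
$P{\left(z,G \right)} = 0$ ($P{\left(z,G \right)} = \left(12 + 4\right) 0 = 16 \cdot 0 = 0$)
$Y{\left(V \right)} = -5$ ($Y{\left(V \right)} = -5 + 0 = -5$)
$x{\left(f,T \right)} = 3$ ($x{\left(f,T \right)} = 3 - 0 = 3 + 0 = 3$)
$\left(6 + \left(x{\left(Y{\left(-3 \right)},-3 \right)} + O\right)\right) \left(-2\right) = \left(6 + \left(3 + 2\right)\right) \left(-2\right) = \left(6 + 5\right) \left(-2\right) = 11 \left(-2\right) = -22$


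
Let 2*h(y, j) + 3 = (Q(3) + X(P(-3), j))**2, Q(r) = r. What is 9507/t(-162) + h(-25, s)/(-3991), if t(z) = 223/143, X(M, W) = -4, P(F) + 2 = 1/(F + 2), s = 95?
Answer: 5425768714/889993 ≈ 6096.4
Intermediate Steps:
P(F) = -2 + 1/(2 + F) (P(F) = -2 + 1/(F + 2) = -2 + 1/(2 + F))
t(z) = 223/143 (t(z) = 223*(1/143) = 223/143)
h(y, j) = -1 (h(y, j) = -3/2 + (3 - 4)**2/2 = -3/2 + (1/2)*(-1)**2 = -3/2 + (1/2)*1 = -3/2 + 1/2 = -1)
9507/t(-162) + h(-25, s)/(-3991) = 9507/(223/143) - 1/(-3991) = 9507*(143/223) - 1*(-1/3991) = 1359501/223 + 1/3991 = 5425768714/889993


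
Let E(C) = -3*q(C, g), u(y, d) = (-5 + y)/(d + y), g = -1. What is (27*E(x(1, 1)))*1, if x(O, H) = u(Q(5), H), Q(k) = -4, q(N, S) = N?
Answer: -243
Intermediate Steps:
u(y, d) = (-5 + y)/(d + y)
x(O, H) = -9/(-4 + H) (x(O, H) = (-5 - 4)/(H - 4) = -9/(-4 + H))
E(C) = -3*C
(27*E(x(1, 1)))*1 = (27*(-(-27)/(-4 + 1)))*1 = (27*(-(-27)/(-3)))*1 = (27*(-(-27)*(-1)/3))*1 = (27*(-3*3))*1 = (27*(-9))*1 = -243*1 = -243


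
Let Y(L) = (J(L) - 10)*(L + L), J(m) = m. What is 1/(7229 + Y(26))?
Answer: 1/8061 ≈ 0.00012405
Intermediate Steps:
Y(L) = 2*L*(-10 + L) (Y(L) = (L - 10)*(L + L) = (-10 + L)*(2*L) = 2*L*(-10 + L))
1/(7229 + Y(26)) = 1/(7229 + 2*26*(-10 + 26)) = 1/(7229 + 2*26*16) = 1/(7229 + 832) = 1/8061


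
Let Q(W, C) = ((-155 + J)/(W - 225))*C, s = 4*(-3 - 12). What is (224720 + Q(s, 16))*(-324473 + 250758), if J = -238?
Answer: -314770362528/19 ≈ -1.6567e+10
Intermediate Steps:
s = -60 (s = 4*(-15) = -60)
Q(W, C) = -393*C/(-225 + W) (Q(W, C) = ((-155 - 238)/(W - 225))*C = (-393/(-225 + W))*C = -393*C/(-225 + W))
(224720 + Q(s, 16))*(-324473 + 250758) = (224720 - 393*16/(-225 - 60))*(-324473 + 250758) = (224720 - 393*16/(-285))*(-73715) = (224720 - 393*16*(-1/285))*(-73715) = (224720 + 2096/95)*(-73715) = (21350496/95)*(-73715) = -314770362528/19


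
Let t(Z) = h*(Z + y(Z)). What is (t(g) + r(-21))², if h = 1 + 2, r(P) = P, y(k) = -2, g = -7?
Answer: 2304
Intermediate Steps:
h = 3
t(Z) = -6 + 3*Z (t(Z) = 3*(Z - 2) = 3*(-2 + Z) = -6 + 3*Z)
(t(g) + r(-21))² = ((-6 + 3*(-7)) - 21)² = ((-6 - 21) - 21)² = (-27 - 21)² = (-48)² = 2304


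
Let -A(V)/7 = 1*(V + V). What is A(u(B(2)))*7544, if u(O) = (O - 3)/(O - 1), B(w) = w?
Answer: 105616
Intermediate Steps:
u(O) = (-3 + O)/(-1 + O)
A(V) = -14*V (A(V) = -7*(V + V) = -7*2*V = -14*V)
A(u(B(2)))*7544 = -14*(-3 + 2)/(-1 + 2)*7544 = -14*(-1)/1*7544 = -14*(-1)*7544 = 14*7544 = 105616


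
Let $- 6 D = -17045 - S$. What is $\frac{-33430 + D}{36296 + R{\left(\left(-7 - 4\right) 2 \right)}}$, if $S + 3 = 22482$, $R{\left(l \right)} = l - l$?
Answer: $- \frac{10066}{13611} \approx -0.73955$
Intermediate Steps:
$R{\left(l \right)} = 0$
$S = 22479$ ($S = -3 + 22482 = 22479$)
$D = \frac{19762}{3}$ ($D = - \frac{-17045 - 22479}{6} = \left(- \frac{1}{6}\right) \left(-39524\right) = \frac{19762}{3} \approx 6587.3$)
$\frac{-33430 + D}{36296 + R{\left(\left(-7 - 4\right) 2 \right)}} = \frac{-33430 + \frac{19762}{3}}{36296 + 0} = - \frac{80528}{3 \cdot 36296} = \left(- \frac{80528}{3}\right) \frac{1}{36296} = - \frac{10066}{13611}$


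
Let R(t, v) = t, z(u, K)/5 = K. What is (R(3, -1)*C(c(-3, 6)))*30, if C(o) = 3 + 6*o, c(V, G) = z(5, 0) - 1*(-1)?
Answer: 810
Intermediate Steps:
z(u, K) = 5*K
c(V, G) = 1 (c(V, G) = 5*0 - 1*(-1) = 0 + 1 = 1)
(R(3, -1)*C(c(-3, 6)))*30 = (3*(3 + 6*1))*30 = (3*(3 + 6))*30 = (3*9)*30 = 27*30 = 810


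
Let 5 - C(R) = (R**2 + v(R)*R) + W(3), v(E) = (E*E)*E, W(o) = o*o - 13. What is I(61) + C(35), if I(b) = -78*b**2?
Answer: -1792079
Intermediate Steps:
W(o) = -13 + o**2 (W(o) = o**2 - 13 = -13 + o**2)
v(E) = E**3 (v(E) = E**2*E = E**3)
C(R) = 9 - R**2 - R**4 (C(R) = 5 - ((R**2 + R**3*R) + (-13 + 3**2)) = 5 - ((R**2 + R**4) + (-13 + 9)) = 5 - ((R**2 + R**4) - 4) = 5 - (-4 + R**2 + R**4) = 5 + (4 - R**2 - R**4) = 9 - R**2 - R**4)
I(61) + C(35) = -78*61**2 + (9 - 1*35**2 - 1*35**4) = -78*3721 + (9 - 1*1225 - 1*1500625) = -290238 + (9 - 1225 - 1500625) = -290238 - 1501841 = -1792079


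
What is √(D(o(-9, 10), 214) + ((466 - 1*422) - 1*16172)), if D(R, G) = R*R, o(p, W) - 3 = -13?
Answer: 2*I*√4007 ≈ 126.6*I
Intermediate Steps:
o(p, W) = -10 (o(p, W) = 3 - 13 = -10)
D(R, G) = R²
√(D(o(-9, 10), 214) + ((466 - 1*422) - 1*16172)) = √((-10)² + ((466 - 1*422) - 1*16172)) = √(100 + ((466 - 422) - 16172)) = √(100 + (44 - 16172)) = √(100 - 16128) = √(-16028) = 2*I*√4007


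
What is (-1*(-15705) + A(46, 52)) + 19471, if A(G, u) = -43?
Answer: 35133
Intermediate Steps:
(-1*(-15705) + A(46, 52)) + 19471 = (-1*(-15705) - 43) + 19471 = (15705 - 43) + 19471 = 15662 + 19471 = 35133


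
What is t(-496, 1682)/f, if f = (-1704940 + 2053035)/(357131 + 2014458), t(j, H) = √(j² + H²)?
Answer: 431198*√768785/31645 ≈ 11947.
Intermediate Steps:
t(j, H) = √(H² + j²)
f = 31645/215599 (f = 348095/2371589 = 348095*(1/2371589) = 31645/215599 ≈ 0.14678)
t(-496, 1682)/f = √(1682² + (-496)²)/(31645/215599) = √(2829124 + 246016)*(215599/31645) = √3075140*(215599/31645) = (2*√768785)*(215599/31645) = 431198*√768785/31645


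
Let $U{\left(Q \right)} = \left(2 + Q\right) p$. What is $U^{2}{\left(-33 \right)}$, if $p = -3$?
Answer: $8649$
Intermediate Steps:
$U{\left(Q \right)} = -6 - 3 Q$ ($U{\left(Q \right)} = \left(2 + Q\right) \left(-3\right) = -6 - 3 Q$)
$U^{2}{\left(-33 \right)} = \left(-6 - -99\right)^{2} = \left(-6 + 99\right)^{2} = 93^{2} = 8649$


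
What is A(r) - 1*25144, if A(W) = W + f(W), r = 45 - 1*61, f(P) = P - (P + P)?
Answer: -25144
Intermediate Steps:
f(P) = -P (f(P) = P - 2*P = -P)
r = -16 (r = 45 - 61 = -16)
A(W) = 0 (A(W) = W - W = 0)
A(r) - 1*25144 = 0 - 1*25144 = 0 - 25144 = -25144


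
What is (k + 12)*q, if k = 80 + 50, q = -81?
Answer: -11502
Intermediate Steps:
k = 130
(k + 12)*q = (130 + 12)*(-81) = 142*(-81) = -11502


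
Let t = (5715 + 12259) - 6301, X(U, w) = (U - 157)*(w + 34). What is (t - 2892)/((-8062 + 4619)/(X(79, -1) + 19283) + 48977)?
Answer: 13338339/74395750 ≈ 0.17929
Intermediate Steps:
X(U, w) = (-157 + U)*(34 + w)
t = 11673 (t = 17974 - 6301 = 11673)
(t - 2892)/((-8062 + 4619)/(X(79, -1) + 19283) + 48977) = (11673 - 2892)/((-8062 + 4619)/((-5338 - 157*(-1) + 34*79 + 79*(-1)) + 19283) + 48977) = 8781/(-3443/((-5338 + 157 + 2686 - 79) + 19283) + 48977) = 8781/(-3443/(-2574 + 19283) + 48977) = 8781/(-3443/16709 + 48977) = 8781/(-3443*1/16709 + 48977) = 8781/(-313/1519 + 48977) = 8781/(74395750/1519) = 8781*(1519/74395750) = 13338339/74395750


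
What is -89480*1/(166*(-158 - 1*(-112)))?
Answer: 22370/1909 ≈ 11.718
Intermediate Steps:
-89480*1/(166*(-158 - 1*(-112))) = -89480*1/(166*(-158 + 112)) = -89480/((-46*166)) = -89480/(-7636) = -89480*(-1/7636) = 22370/1909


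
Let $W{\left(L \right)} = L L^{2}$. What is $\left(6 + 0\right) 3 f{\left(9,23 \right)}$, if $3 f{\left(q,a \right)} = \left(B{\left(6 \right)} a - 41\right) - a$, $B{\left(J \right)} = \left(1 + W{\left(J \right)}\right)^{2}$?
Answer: $6497898$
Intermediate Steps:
$W{\left(L \right)} = L^{3}$
$B{\left(J \right)} = \left(1 + J^{3}\right)^{2}$
$f{\left(q,a \right)} = - \frac{41}{3} + 15696 a$ ($f{\left(q,a \right)} = \frac{\left(\left(1 + 6^{3}\right)^{2} a - 41\right) - a}{3} = \frac{\left(\left(1 + 216\right)^{2} a - 41\right) - a}{3} = \frac{\left(217^{2} a - 41\right) - a}{3} = \frac{\left(47089 a - 41\right) - a}{3} = \frac{\left(-41 + 47089 a\right) - a}{3} = \frac{-41 + 47088 a}{3} = - \frac{41}{3} + 15696 a$)
$\left(6 + 0\right) 3 f{\left(9,23 \right)} = \left(6 + 0\right) 3 \left(- \frac{41}{3} + 15696 \cdot 23\right) = 6 \cdot 3 \left(- \frac{41}{3} + 361008\right) = 18 \cdot \frac{1082983}{3} = 6497898$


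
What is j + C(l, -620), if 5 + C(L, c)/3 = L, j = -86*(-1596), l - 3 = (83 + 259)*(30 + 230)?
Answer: 404010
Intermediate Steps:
l = 88923 (l = 3 + (83 + 259)*(30 + 230) = 3 + 342*260 = 3 + 88920 = 88923)
j = 137256
C(L, c) = -15 + 3*L
j + C(l, -620) = 137256 + (-15 + 3*88923) = 137256 + (-15 + 266769) = 137256 + 266754 = 404010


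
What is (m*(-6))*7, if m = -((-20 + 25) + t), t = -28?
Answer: -966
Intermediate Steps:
m = 23 (m = -((-20 + 25) - 28) = -(5 - 28) = -1*(-23) = 23)
(m*(-6))*7 = (23*(-6))*7 = -138*7 = -966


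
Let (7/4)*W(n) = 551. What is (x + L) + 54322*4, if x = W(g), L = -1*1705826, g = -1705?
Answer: -10417562/7 ≈ -1.4882e+6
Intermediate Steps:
W(n) = 2204/7 (W(n) = (4/7)*551 = 2204/7)
L = -1705826
x = 2204/7 ≈ 314.86
(x + L) + 54322*4 = (2204/7 - 1705826) + 54322*4 = -11938578/7 + 217288 = -10417562/7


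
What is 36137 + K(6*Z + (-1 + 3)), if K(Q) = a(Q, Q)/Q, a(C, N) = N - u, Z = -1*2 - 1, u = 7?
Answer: 578215/16 ≈ 36138.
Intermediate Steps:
Z = -3 (Z = -2 - 1 = -3)
a(C, N) = -7 + N (a(C, N) = N - 1*7 = N - 7 = -7 + N)
K(Q) = (-7 + Q)/Q
36137 + K(6*Z + (-1 + 3)) = 36137 + (-7 + (6*(-3) + (-1 + 3)))/(6*(-3) + (-1 + 3)) = 36137 + (-7 + (-18 + 2))/(-18 + 2) = 36137 + (-7 - 16)/(-16) = 36137 - 1/16*(-23) = 36137 + 23/16 = 578215/16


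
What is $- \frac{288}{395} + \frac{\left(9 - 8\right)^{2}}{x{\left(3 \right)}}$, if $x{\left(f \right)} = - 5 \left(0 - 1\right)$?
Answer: $- \frac{209}{395} \approx -0.52911$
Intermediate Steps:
$x{\left(f \right)} = 5$ ($x{\left(f \right)} = \left(-5\right) \left(-1\right) = 5$)
$- \frac{288}{395} + \frac{\left(9 - 8\right)^{2}}{x{\left(3 \right)}} = - \frac{288}{395} + \frac{\left(9 - 8\right)^{2}}{5} = \left(-288\right) \frac{1}{395} + 1^{2} \cdot \frac{1}{5} = - \frac{288}{395} + 1 \cdot \frac{1}{5} = - \frac{288}{395} + \frac{1}{5} = - \frac{209}{395}$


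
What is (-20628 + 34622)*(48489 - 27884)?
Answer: 288346370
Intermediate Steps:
(-20628 + 34622)*(48489 - 27884) = 13994*20605 = 288346370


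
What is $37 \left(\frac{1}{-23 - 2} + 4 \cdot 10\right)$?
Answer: $\frac{36963}{25} \approx 1478.5$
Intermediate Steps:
$37 \left(\frac{1}{-23 - 2} + 4 \cdot 10\right) = 37 \left(\frac{1}{-25} + 40\right) = 37 \left(- \frac{1}{25} + 40\right) = 37 \cdot \frac{999}{25} = \frac{36963}{25}$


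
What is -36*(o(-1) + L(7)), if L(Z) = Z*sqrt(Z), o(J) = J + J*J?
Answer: -252*sqrt(7) ≈ -666.73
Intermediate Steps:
o(J) = J + J**2
L(Z) = Z**(3/2)
-36*(o(-1) + L(7)) = -36*(-(1 - 1) + 7**(3/2)) = -36*(-1*0 + 7*sqrt(7)) = -36*(0 + 7*sqrt(7)) = -252*sqrt(7)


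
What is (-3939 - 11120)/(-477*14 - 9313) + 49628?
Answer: 793616407/15991 ≈ 49629.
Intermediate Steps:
(-3939 - 11120)/(-477*14 - 9313) + 49628 = -15059/(-6678 - 9313) + 49628 = -15059/(-15991) + 49628 = -15059*(-1/15991) + 49628 = 15059/15991 + 49628 = 793616407/15991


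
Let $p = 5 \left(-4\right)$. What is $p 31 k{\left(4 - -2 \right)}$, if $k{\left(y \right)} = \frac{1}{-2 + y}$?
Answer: $-155$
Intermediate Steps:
$p = -20$
$p 31 k{\left(4 - -2 \right)} = \frac{\left(-20\right) 31}{-2 + \left(4 - -2\right)} = - \frac{620}{-2 + \left(4 + 2\right)} = - \frac{620}{-2 + 6} = - \frac{620}{4} = \left(-620\right) \frac{1}{4} = -155$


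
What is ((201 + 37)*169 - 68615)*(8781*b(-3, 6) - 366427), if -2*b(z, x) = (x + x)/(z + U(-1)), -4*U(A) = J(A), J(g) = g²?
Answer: 129267849151/13 ≈ 9.9437e+9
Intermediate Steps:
U(A) = -A²/4
b(z, x) = -x/(-¼ + z) (b(z, x) = -(x + x)/(2*(z - ¼*(-1)²)) = -2*x/(2*(z - ¼*1)) = -2*x/(2*(z - ¼)) = -2*x/(2*(-¼ + z)) = -x/(-¼ + z))
((201 + 37)*169 - 68615)*(8781*b(-3, 6) - 366427) = ((201 + 37)*169 - 68615)*(8781*(-4*6/(-1 + 4*(-3))) - 366427) = (238*169 - 68615)*(8781*(-4*6/(-1 - 12)) - 366427) = (40222 - 68615)*(8781*(-4*6/(-13)) - 366427) = -28393*(8781*(-4*6*(-1/13)) - 366427) = -28393*(8781*(24/13) - 366427) = -28393*(210744/13 - 366427) = -28393*(-4552807/13) = 129267849151/13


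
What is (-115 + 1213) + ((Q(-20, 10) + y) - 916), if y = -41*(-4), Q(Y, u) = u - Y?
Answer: 376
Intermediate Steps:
y = 164
(-115 + 1213) + ((Q(-20, 10) + y) - 916) = (-115 + 1213) + (((10 - 1*(-20)) + 164) - 916) = 1098 + (((10 + 20) + 164) - 916) = 1098 + ((30 + 164) - 916) = 1098 + (194 - 916) = 1098 - 722 = 376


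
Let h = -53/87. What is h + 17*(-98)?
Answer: -144995/87 ≈ -1666.6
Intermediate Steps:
h = -53/87 (h = -53*1/87 = -53/87 ≈ -0.60920)
h + 17*(-98) = -53/87 + 17*(-98) = -53/87 - 1666 = -144995/87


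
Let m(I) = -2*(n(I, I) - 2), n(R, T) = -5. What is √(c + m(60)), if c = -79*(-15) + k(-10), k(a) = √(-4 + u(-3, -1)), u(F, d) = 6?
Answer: √(1199 + √2) ≈ 34.647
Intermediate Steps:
k(a) = √2 (k(a) = √(-4 + 6) = √2)
m(I) = 14 (m(I) = -2*(-5 - 2) = -2*(-7) = 14)
c = 1185 + √2 (c = -79*(-15) + √2 = 1185 + √2 ≈ 1186.4)
√(c + m(60)) = √((1185 + √2) + 14) = √(1199 + √2)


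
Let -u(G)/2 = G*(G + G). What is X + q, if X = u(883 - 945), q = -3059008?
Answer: -3074384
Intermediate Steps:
u(G) = -4*G² (u(G) = -2*G*(G + G) = -2*G*2*G = -4*G²)
X = -15376 (X = -4*(883 - 945)² = -4*(-62)² = -4*3844 = -15376)
X + q = -15376 - 3059008 = -3074384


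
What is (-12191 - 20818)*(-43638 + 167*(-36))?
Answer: 1638896850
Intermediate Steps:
(-12191 - 20818)*(-43638 + 167*(-36)) = -33009*(-43638 - 6012) = -33009*(-49650) = 1638896850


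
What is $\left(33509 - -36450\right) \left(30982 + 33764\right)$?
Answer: $4529565414$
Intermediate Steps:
$\left(33509 - -36450\right) \left(30982 + 33764\right) = \left(33509 + 36450\right) 64746 = 69959 \cdot 64746 = 4529565414$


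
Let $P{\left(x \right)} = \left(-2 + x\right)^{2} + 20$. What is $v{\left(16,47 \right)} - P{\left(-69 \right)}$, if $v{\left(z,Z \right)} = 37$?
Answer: $-5024$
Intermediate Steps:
$P{\left(x \right)} = 20 + \left(-2 + x\right)^{2}$
$v{\left(16,47 \right)} - P{\left(-69 \right)} = 37 - \left(20 + \left(-2 - 69\right)^{2}\right) = 37 - \left(20 + \left(-71\right)^{2}\right) = 37 - \left(20 + 5041\right) = 37 - 5061 = -5024$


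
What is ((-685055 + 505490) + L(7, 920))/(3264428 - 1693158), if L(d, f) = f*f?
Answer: 133367/314254 ≈ 0.42439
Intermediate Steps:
L(d, f) = f²
((-685055 + 505490) + L(7, 920))/(3264428 - 1693158) = ((-685055 + 505490) + 920²)/(3264428 - 1693158) = (-179565 + 846400)/1571270 = 666835*(1/1571270) = 133367/314254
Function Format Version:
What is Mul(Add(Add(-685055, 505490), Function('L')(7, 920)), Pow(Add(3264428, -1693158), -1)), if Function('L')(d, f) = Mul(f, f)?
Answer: Rational(133367, 314254) ≈ 0.42439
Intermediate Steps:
Function('L')(d, f) = Pow(f, 2)
Mul(Add(Add(-685055, 505490), Function('L')(7, 920)), Pow(Add(3264428, -1693158), -1)) = Mul(Add(Add(-685055, 505490), Pow(920, 2)), Pow(Add(3264428, -1693158), -1)) = Mul(Add(-179565, 846400), Pow(1571270, -1)) = Mul(666835, Rational(1, 1571270)) = Rational(133367, 314254)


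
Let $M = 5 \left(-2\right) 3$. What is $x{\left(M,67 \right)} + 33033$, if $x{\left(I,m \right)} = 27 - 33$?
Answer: $33027$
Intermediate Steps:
$M = -30$ ($M = \left(-10\right) 3 = -30$)
$x{\left(I,m \right)} = -6$ ($x{\left(I,m \right)} = 27 - 33 = -6$)
$x{\left(M,67 \right)} + 33033 = -6 + 33033 = 33027$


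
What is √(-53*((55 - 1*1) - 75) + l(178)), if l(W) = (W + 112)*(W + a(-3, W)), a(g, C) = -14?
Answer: √48673 ≈ 220.62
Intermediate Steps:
l(W) = (-14 + W)*(112 + W) (l(W) = (W + 112)*(W - 14) = (112 + W)*(-14 + W) = (-14 + W)*(112 + W))
√(-53*((55 - 1*1) - 75) + l(178)) = √(-53*((55 - 1*1) - 75) + (-1568 + 178² + 98*178)) = √(-53*((55 - 1) - 75) + (-1568 + 31684 + 17444)) = √(-53*(54 - 75) + 47560) = √(-53*(-21) + 47560) = √(1113 + 47560) = √48673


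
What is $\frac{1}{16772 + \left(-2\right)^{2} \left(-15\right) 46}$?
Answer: $\frac{1}{14012} \approx 7.1367 \cdot 10^{-5}$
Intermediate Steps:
$\frac{1}{16772 + \left(-2\right)^{2} \left(-15\right) 46} = \frac{1}{16772 + 4 \left(-15\right) 46} = \frac{1}{16772 - 2760} = \frac{1}{14012}$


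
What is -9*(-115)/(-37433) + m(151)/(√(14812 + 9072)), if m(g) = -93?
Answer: -1035/37433 - 93*√5971/11942 ≈ -0.62942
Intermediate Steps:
-9*(-115)/(-37433) + m(151)/(√(14812 + 9072)) = -9*(-115)/(-37433) - 93/√(14812 + 9072) = 1035*(-1/37433) - 93*√5971/11942 = -1035/37433 - 93*√5971/11942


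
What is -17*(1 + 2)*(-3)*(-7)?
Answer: -1071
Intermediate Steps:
-17*(1 + 2)*(-3)*(-7) = -51*(-3)*(-7) = -17*(-9)*(-7) = 153*(-7) = -1071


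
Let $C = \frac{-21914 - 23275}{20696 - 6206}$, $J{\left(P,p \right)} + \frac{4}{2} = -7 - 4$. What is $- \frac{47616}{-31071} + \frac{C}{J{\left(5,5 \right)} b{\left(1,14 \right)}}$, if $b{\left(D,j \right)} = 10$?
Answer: $\frac{3374012097}{2167720100} \approx 1.5565$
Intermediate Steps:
$J{\left(P,p \right)} = -13$ ($J{\left(P,p \right)} = -2 - 11 = -13$)
$C = - \frac{5021}{1610}$ ($C = - \frac{45189}{14490} = \left(-45189\right) \frac{1}{14490} = - \frac{5021}{1610} \approx -3.1186$)
$- \frac{47616}{-31071} + \frac{C}{J{\left(5,5 \right)} b{\left(1,14 \right)}} = - \frac{47616}{-31071} - \frac{5021}{1610 \left(\left(-13\right) 10\right)} = \left(-47616\right) \left(- \frac{1}{31071}\right) - \frac{5021}{1610 \left(-130\right)} = \frac{15872}{10357} - - \frac{5021}{209300} = \frac{15872}{10357} + \frac{5021}{209300} = \frac{3374012097}{2167720100}$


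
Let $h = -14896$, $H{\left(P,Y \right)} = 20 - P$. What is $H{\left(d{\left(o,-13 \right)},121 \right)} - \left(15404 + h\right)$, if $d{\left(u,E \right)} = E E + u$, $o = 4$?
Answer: $-661$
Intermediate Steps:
$d{\left(u,E \right)} = u + E^{2}$ ($d{\left(u,E \right)} = E^{2} + u = u + E^{2}$)
$H{\left(d{\left(o,-13 \right)},121 \right)} - \left(15404 + h\right) = \left(20 - \left(4 + \left(-13\right)^{2}\right)\right) - \left(15404 - 14896\right) = \left(20 - \left(4 + 169\right)\right) - 508 = \left(20 - 173\right) - 508 = -153 - 508 = -661$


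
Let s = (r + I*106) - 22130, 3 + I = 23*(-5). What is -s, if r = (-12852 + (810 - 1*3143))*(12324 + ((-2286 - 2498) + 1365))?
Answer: 135257063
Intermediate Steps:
I = -118 (I = -3 + 23*(-5) = -3 - 115 = -118)
r = -135222425 (r = (-12852 + (810 - 3143))*(12324 + (-4784 + 1365)) = (-12852 - 2333)*(12324 - 3419) = -15185*8905 = -135222425)
s = -135257063 (s = (-135222425 - 118*106) - 22130 = (-135222425 - 12508) - 22130 = -135234933 - 22130 = -135257063)
-s = -1*(-135257063) = 135257063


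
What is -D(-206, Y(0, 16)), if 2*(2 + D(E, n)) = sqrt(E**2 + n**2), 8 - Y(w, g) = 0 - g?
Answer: 2 - sqrt(10753) ≈ -101.70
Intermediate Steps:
Y(w, g) = 8 + g (Y(w, g) = 8 - (0 - g) = 8 - (-1)*g = 8 + g)
D(E, n) = -2 + sqrt(E**2 + n**2)/2
-D(-206, Y(0, 16)) = -(-2 + sqrt((-206)**2 + (8 + 16)**2)/2) = -(-2 + sqrt(42436 + 24**2)/2) = -(-2 + sqrt(42436 + 576)/2) = -(-2 + sqrt(43012)/2) = -(-2 + (2*sqrt(10753))/2) = -(-2 + sqrt(10753)) = 2 - sqrt(10753)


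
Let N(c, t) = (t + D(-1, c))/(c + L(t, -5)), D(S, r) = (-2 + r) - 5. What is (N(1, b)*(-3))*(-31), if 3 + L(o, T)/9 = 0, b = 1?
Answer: 465/26 ≈ 17.885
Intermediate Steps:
L(o, T) = -27 (L(o, T) = -27 + 9*0 = -27 + 0 = -27)
D(S, r) = -7 + r
N(c, t) = (-7 + c + t)/(-27 + c) (N(c, t) = (t + (-7 + c))/(c - 27) = (-7 + c + t)/(-27 + c))
(N(1, b)*(-3))*(-31) = (((-7 + 1 + 1)/(-27 + 1))*(-3))*(-31) = ((-5/(-26))*(-3))*(-31) = (-1/26*(-5)*(-3))*(-31) = ((5/26)*(-3))*(-31) = -15/26*(-31) = 465/26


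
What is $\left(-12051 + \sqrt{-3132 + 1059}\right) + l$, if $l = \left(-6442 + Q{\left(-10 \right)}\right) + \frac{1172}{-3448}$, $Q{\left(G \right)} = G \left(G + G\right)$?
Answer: $- \frac{15768859}{862} + i \sqrt{2073} \approx -18293.0 + 45.53 i$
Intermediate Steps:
$Q{\left(G \right)} = 2 G^{2}$ ($Q{\left(G \right)} = G 2 G = 2 G^{2}$)
$l = - \frac{5380897}{862}$ ($l = \left(-6442 + 2 \left(-10\right)^{2}\right) + \frac{1172}{-3448} = \left(-6442 + 2 \cdot 100\right) + 1172 \left(- \frac{1}{3448}\right) = \left(-6442 + 200\right) - \frac{293}{862} = -6242 - \frac{293}{862} = - \frac{5380897}{862} \approx -6242.3$)
$\left(-12051 + \sqrt{-3132 + 1059}\right) + l = \left(-12051 + \sqrt{-3132 + 1059}\right) - \frac{5380897}{862} = \left(-12051 + \sqrt{-2073}\right) - \frac{5380897}{862} = \left(-12051 + i \sqrt{2073}\right) - \frac{5380897}{862} = - \frac{15768859}{862} + i \sqrt{2073}$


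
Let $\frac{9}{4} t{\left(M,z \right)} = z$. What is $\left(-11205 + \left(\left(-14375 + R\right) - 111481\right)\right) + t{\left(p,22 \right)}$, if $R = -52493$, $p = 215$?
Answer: $- \frac{1705898}{9} \approx -1.8954 \cdot 10^{5}$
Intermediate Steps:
$t{\left(M,z \right)} = \frac{4 z}{9}$
$\left(-11205 + \left(\left(-14375 + R\right) - 111481\right)\right) + t{\left(p,22 \right)} = \left(-11205 - 178349\right) + \frac{4}{9} \cdot 22 = \left(-11205 - 178349\right) + \frac{88}{9} = -189554 + \frac{88}{9} = - \frac{1705898}{9}$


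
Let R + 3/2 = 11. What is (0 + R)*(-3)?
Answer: -57/2 ≈ -28.500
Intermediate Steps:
R = 19/2 (R = -3/2 + 11 = 19/2 ≈ 9.5000)
(0 + R)*(-3) = (0 + 19/2)*(-3) = (19/2)*(-3) = -57/2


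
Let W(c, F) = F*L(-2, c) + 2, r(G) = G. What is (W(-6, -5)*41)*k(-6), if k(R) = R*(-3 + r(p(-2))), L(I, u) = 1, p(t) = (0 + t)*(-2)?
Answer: 738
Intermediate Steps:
p(t) = -2*t (p(t) = t*(-2) = -2*t)
k(R) = R (k(R) = R*(-3 - 2*(-2)) = R*(-3 + 4) = R*1 = R)
W(c, F) = 2 + F (W(c, F) = F*1 + 2 = F + 2 = 2 + F)
(W(-6, -5)*41)*k(-6) = ((2 - 5)*41)*(-6) = -3*41*(-6) = -123*(-6) = 738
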